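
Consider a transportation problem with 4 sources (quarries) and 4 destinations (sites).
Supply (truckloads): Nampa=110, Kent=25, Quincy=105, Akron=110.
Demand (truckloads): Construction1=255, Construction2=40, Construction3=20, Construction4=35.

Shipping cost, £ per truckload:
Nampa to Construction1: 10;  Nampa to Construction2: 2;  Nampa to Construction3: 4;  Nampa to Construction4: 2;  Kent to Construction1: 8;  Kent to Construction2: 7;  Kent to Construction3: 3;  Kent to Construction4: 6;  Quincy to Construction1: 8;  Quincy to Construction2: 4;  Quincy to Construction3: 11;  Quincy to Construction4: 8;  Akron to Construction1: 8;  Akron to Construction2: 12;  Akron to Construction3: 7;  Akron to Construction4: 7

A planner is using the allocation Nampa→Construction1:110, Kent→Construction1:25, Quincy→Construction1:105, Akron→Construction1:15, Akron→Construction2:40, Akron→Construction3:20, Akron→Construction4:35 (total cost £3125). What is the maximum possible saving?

Current plan cost = 110·10 + 25·8 + 105·8 + 15·8 + 40·12 + 20·7 + 35·7 = £3125.
Optimal plan:
  Nampa to Construction1: 15 truckloads
  Nampa to Construction2: 40 truckloads
  Nampa to Construction3: 20 truckloads
  Nampa to Construction4: 35 truckloads
  Kent to Construction1: 25 truckloads
  Quincy to Construction1: 105 truckloads
  Akron to Construction1: 110 truckloads
Optimal cost = £2300.
Saving = 3125 − 2300 = £825.

825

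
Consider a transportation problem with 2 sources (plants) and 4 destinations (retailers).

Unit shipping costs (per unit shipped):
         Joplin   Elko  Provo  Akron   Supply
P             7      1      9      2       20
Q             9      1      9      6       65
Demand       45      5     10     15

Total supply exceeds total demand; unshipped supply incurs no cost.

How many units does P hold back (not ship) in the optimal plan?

0

Minimum-cost shipments:
  P–Joplin: 5 units
  P–Akron: 15 units
  Q–Joplin: 40 units
  Q–Elko: 5 units
  Q–Provo: 10 units
Total cost = 520.
P ships 20 of its 20, leaving 0.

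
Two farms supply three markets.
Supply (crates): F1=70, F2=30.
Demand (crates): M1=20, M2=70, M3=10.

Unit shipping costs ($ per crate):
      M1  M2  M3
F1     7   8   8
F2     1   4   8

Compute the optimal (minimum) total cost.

One minimum-cost allocation:
  F1→M2: 60 crates
  F1→M3: 10 crates
  F2→M1: 20 crates
  F2→M2: 10 crates
Total cost = $620.
(Supply check: F1 ships 70; F2 ships 30.)

620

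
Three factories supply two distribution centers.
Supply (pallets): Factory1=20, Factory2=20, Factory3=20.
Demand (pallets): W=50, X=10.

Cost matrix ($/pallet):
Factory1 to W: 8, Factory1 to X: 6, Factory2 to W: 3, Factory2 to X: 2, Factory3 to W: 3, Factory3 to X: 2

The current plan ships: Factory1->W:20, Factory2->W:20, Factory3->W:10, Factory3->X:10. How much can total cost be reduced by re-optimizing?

10

Current plan cost = 20·8 + 20·3 + 10·3 + 10·2 = $270.
Optimal plan:
  Factory1 to W: 10 × $8 = $80
  Factory1 to X: 10 × $6 = $60
  Factory2 to W: 20 × $3 = $60
  Factory3 to W: 20 × $3 = $60
Optimal cost = $260.
Saving = 270 − 260 = $10.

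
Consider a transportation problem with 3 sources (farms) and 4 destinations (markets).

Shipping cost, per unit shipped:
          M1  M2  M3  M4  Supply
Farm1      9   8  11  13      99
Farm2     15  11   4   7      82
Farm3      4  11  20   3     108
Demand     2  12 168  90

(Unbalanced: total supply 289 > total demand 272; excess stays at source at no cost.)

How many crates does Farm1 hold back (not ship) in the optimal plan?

1

An optimal plan:
  Farm1 to M2: 12 × 8 = 96
  Farm1 to M3: 86 × 11 = 946
  Farm2 to M3: 82 × 4 = 328
  Farm3 to M1: 2 × 4 = 8
  Farm3 to M4: 90 × 3 = 270
Total cost = 1648.
Farm1 ships 98 of its 99, leaving 1.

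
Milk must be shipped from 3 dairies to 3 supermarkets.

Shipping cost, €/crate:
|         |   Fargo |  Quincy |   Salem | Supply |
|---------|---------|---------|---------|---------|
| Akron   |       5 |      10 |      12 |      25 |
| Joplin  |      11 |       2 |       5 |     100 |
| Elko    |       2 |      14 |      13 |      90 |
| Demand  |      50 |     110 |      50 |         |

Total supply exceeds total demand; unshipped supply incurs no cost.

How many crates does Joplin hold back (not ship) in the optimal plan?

An optimal plan:
  Akron->Quincy: 10 × €10 = €100
  Akron->Salem: 15 × €12 = €180
  Joplin->Quincy: 100 × €2 = €200
  Elko->Fargo: 50 × €2 = €100
  Elko->Salem: 35 × €13 = €455
Total cost = €1035.
Joplin ships 100 of its 100, leaving 0.

0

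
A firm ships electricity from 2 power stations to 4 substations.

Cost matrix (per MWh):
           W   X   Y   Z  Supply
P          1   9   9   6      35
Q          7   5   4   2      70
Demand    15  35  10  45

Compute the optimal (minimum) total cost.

400

An optimal shipping plan:
  P->W: 15 × 1 = 15
  P->Z: 20 × 6 = 120
  Q->X: 35 × 5 = 175
  Q->Y: 10 × 4 = 40
  Q->Z: 25 × 2 = 50
Total = 15 + 120 + 175 + 40 + 50 = 400.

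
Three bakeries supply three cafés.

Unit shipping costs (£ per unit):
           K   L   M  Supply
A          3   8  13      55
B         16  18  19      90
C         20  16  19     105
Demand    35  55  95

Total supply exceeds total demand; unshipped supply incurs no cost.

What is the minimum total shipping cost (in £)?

An optimal shipping plan:
  A->K: 35 × £3 = £105
  A->L: 20 × £8 = £160
  B->M: 90 × £19 = £1710
  C->L: 35 × £16 = £560
  C->M: 5 × £19 = £95
Total = 105 + 160 + 1710 + 560 + 95 = £2630.

2630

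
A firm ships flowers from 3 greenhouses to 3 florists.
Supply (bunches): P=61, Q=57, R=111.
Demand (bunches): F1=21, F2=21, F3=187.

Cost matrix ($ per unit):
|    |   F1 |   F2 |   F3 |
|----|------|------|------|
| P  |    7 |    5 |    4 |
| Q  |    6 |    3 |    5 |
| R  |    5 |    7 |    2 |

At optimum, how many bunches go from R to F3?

111

Optimal shipments:
  P–F3: 61 × $4 = $244
  Q–F1: 21 × $6 = $126
  Q–F2: 21 × $3 = $63
  Q–F3: 15 × $5 = $75
  R–F3: 111 × $2 = $222
Total cost = $730.
So R→F3 carries 111 bunches.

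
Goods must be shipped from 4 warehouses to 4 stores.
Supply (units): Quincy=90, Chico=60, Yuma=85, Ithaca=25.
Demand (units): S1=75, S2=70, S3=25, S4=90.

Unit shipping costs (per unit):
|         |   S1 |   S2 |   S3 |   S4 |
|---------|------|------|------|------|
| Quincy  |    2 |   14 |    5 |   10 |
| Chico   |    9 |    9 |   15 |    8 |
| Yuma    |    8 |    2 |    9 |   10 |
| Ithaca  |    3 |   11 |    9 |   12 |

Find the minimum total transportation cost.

A cheapest plan:
  Quincy→S1: 50 × 2 = 100
  Quincy→S3: 25 × 5 = 125
  Quincy→S4: 15 × 10 = 150
  Chico→S4: 60 × 8 = 480
  Yuma→S2: 70 × 2 = 140
  Yuma→S4: 15 × 10 = 150
  Ithaca→S1: 25 × 3 = 75
Total = 100 + 125 + 150 + 480 + 140 + 150 + 75 = 1220.

1220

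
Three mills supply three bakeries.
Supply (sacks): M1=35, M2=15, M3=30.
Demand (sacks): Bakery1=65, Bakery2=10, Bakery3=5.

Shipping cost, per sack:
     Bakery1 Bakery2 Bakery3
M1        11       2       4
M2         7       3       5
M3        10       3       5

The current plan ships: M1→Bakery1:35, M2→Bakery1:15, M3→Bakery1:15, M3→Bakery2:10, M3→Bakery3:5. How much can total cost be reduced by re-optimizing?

Current plan cost = 35·11 + 15·7 + 15·10 + 10·3 + 5·5 = 695.
Optimal plan:
  M1->Bakery1: 20 × 11 = 220
  M1->Bakery2: 10 × 2 = 20
  M1->Bakery3: 5 × 4 = 20
  M2->Bakery1: 15 × 7 = 105
  M3->Bakery1: 30 × 10 = 300
Optimal cost = 665.
Saving = 695 − 665 = 30.

30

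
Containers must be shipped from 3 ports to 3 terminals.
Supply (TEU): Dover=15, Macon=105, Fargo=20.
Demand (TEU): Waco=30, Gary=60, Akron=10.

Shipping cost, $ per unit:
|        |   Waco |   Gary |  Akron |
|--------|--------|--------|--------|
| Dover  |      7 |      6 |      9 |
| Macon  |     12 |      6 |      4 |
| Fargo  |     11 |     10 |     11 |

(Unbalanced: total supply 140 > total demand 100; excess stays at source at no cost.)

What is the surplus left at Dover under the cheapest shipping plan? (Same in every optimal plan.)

Minimum-cost shipments:
  Dover to Waco: 15 × $7 = $105
  Macon to Gary: 60 × $6 = $360
  Macon to Akron: 10 × $4 = $40
  Fargo to Waco: 15 × $11 = $165
Total cost = $670.
Dover ships 15 of its 15, leaving 0.

0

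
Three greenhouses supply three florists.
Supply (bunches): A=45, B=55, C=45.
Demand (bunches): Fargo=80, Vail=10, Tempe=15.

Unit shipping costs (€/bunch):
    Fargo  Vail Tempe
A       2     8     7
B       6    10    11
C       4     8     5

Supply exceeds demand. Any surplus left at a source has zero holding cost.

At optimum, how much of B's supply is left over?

Minimum-cost shipments:
  A→Fargo: 45 × €2 = €90
  B→Fargo: 5 × €6 = €30
  B→Vail: 10 × €10 = €100
  C→Fargo: 30 × €4 = €120
  C→Tempe: 15 × €5 = €75
Total cost = €415.
B ships 15 of its 55, leaving 40.

40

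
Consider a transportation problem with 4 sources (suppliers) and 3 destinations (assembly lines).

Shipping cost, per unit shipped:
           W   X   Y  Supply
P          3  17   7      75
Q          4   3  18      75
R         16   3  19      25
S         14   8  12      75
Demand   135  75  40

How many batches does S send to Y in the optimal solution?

The minimum-cost plan:
  P to W: 75 batches
  Q to W: 60 batches
  Q to X: 15 batches
  R to X: 25 batches
  S to X: 35 batches
  S to Y: 40 batches
Total cost = 1345.
So S→Y carries 40 batches.

40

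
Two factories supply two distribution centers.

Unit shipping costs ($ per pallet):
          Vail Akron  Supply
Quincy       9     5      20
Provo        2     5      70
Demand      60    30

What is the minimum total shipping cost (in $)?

270

A cheapest plan:
  Quincy–Akron: 20 × $5 = $100
  Provo–Vail: 60 × $2 = $120
  Provo–Akron: 10 × $5 = $50
Total = 100 + 120 + 50 = $270.
(Supply check: Quincy ships 20; Provo ships 70.)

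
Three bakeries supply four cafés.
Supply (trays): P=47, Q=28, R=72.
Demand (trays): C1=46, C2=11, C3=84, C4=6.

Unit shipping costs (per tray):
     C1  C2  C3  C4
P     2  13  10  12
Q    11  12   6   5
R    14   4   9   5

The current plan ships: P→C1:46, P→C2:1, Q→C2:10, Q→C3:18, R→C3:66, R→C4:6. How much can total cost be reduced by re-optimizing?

Current plan cost = 46·2 + 1·13 + 10·12 + 18·6 + 66·9 + 6·5 = 957.
Optimal plan:
  P to C1: 46 trays
  P to C3: 1 trays
  Q to C3: 28 trays
  R to C2: 11 trays
  R to C3: 55 trays
  R to C4: 6 trays
Optimal cost = 839.
Saving = 957 − 839 = 118.

118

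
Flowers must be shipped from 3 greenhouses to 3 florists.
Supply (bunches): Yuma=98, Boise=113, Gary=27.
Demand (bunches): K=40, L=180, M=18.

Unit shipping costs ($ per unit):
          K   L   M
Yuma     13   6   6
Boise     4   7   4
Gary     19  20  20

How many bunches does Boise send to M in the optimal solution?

18

The minimum-cost plan:
  Yuma–L: 98 bunches
  Boise–K: 40 bunches
  Boise–L: 55 bunches
  Boise–M: 18 bunches
  Gary–L: 27 bunches
Total cost = $1745.
So Boise→M carries 18 bunches.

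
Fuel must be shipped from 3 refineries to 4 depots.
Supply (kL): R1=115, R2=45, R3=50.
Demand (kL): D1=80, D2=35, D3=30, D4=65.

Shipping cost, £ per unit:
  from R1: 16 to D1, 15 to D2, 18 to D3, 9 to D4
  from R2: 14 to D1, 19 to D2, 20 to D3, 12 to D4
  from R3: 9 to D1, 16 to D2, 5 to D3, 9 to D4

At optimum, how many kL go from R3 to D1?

Solving gives:
  R1->D1: 15 × £16 = £240
  R1->D2: 35 × £15 = £525
  R1->D4: 65 × £9 = £585
  R2->D1: 45 × £14 = £630
  R3->D1: 20 × £9 = £180
  R3->D3: 30 × £5 = £150
Total cost = £2310.
So R3→D1 carries 20 kL.

20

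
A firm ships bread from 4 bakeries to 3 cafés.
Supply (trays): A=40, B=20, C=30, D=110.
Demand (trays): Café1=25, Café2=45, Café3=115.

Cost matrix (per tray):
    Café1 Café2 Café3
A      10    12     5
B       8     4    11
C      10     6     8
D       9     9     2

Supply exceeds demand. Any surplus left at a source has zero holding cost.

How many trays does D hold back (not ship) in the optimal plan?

0

An optimal plan:
  A->Café1: 20 × 10 = 200
  A->Café3: 5 × 5 = 25
  B->Café2: 20 × 4 = 80
  C->Café1: 5 × 10 = 50
  C->Café2: 25 × 6 = 150
  D->Café3: 110 × 2 = 220
Total cost = 725.
D ships 110 of its 110, leaving 0.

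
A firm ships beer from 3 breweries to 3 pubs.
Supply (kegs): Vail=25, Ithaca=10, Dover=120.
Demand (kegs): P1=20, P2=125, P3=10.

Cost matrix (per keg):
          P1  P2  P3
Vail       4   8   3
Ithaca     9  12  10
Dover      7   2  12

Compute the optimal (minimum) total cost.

Optimal allocation:
  Vail→P1: 15 × 4 = 60
  Vail→P3: 10 × 3 = 30
  Ithaca→P1: 5 × 9 = 45
  Ithaca→P2: 5 × 12 = 60
  Dover→P2: 120 × 2 = 240
Total = 60 + 30 + 45 + 60 + 240 = 435.

435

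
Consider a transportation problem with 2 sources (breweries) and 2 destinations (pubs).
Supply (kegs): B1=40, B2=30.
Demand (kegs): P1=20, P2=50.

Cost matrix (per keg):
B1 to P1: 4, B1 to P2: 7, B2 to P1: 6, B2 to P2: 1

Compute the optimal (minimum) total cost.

250

An optimal shipping plan:
  B1→P1: 20 × 4 = 80
  B1→P2: 20 × 7 = 140
  B2→P2: 30 × 1 = 30
Total = 80 + 140 + 30 = 250.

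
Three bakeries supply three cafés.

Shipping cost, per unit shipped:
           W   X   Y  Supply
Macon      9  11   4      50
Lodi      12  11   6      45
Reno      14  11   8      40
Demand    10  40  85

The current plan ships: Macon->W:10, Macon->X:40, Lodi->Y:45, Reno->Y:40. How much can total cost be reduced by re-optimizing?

Current plan cost = 10·9 + 40·11 + 45·6 + 40·8 = 1120.
Optimal plan:
  Macon->W: 10 × 9 = 90
  Macon->Y: 40 × 4 = 160
  Lodi->Y: 45 × 6 = 270
  Reno->X: 40 × 11 = 440
Optimal cost = 960.
Saving = 1120 − 960 = 160.

160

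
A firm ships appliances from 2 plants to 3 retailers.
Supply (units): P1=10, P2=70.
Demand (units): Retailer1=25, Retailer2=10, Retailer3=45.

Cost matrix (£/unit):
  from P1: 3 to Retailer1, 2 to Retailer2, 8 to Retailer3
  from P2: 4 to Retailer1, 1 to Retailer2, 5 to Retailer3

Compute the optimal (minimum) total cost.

A cheapest plan:
  P1→Retailer1: 10 units
  P2→Retailer1: 15 units
  P2→Retailer2: 10 units
  P2→Retailer3: 45 units
Total cost = £325.

325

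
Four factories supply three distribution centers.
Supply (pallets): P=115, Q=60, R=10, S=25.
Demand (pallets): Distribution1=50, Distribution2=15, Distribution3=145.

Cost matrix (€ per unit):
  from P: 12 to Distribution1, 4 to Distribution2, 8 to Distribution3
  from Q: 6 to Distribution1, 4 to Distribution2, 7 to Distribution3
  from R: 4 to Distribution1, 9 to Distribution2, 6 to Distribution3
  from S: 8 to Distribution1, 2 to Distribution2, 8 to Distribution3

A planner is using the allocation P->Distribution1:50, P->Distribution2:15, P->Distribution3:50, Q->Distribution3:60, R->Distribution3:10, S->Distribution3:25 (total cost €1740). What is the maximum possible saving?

Current plan cost = 50·12 + 15·4 + 50·8 + 60·7 + 10·6 + 25·8 = €1740.
Optimal plan:
  P→Distribution3: 115 × €8 = €920
  Q→Distribution1: 40 × €6 = €240
  Q→Distribution3: 20 × €7 = €140
  R→Distribution1: 10 × €4 = €40
  S→Distribution2: 15 × €2 = €30
  S→Distribution3: 10 × €8 = €80
Optimal cost = €1450.
Saving = 1740 − 1450 = €290.

290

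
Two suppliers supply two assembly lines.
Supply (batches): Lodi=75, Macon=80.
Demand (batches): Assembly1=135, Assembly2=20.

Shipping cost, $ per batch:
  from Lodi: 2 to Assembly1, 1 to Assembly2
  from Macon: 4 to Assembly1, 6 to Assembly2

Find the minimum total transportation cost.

450

An optimal shipping plan:
  Lodi→Assembly1: 55 batches
  Lodi→Assembly2: 20 batches
  Macon→Assembly1: 80 batches
Total cost = $450.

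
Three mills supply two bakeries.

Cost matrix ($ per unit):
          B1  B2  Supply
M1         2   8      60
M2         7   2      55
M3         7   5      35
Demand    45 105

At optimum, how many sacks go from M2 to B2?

The minimum-cost plan:
  M1–B1: 45 sacks
  M1–B2: 15 sacks
  M2–B2: 55 sacks
  M3–B2: 35 sacks
Total cost = $495.
So M2→B2 carries 55 sacks.

55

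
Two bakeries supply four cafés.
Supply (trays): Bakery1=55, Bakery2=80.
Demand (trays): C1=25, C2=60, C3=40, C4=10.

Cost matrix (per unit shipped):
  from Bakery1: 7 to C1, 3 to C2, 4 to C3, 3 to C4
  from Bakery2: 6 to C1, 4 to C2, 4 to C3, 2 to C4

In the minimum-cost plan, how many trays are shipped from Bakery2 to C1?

25

The minimum-cost plan:
  Bakery1→C2: 55 trays
  Bakery2→C1: 25 trays
  Bakery2→C2: 5 trays
  Bakery2→C3: 40 trays
  Bakery2→C4: 10 trays
Total cost = 515.
So Bakery2→C1 carries 25 trays.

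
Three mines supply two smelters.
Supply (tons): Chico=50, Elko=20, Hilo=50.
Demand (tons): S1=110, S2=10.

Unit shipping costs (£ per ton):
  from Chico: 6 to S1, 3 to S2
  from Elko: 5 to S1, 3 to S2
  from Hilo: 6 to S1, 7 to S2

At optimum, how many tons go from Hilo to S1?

Solving gives:
  Chico->S1: 40 × £6 = £240
  Chico->S2: 10 × £3 = £30
  Elko->S1: 20 × £5 = £100
  Hilo->S1: 50 × £6 = £300
Total cost = £670.
So Hilo→S1 carries 50 tons.

50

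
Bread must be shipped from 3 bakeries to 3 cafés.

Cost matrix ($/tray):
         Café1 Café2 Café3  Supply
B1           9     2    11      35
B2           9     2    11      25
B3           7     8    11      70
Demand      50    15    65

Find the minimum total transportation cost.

1095

An optimal shipping plan:
  B1->Café3: 35 × $11 = $385
  B2->Café2: 15 × $2 = $30
  B2->Café3: 10 × $11 = $110
  B3->Café1: 50 × $7 = $350
  B3->Café3: 20 × $11 = $220
Total = 385 + 30 + 110 + 350 + 220 = $1095.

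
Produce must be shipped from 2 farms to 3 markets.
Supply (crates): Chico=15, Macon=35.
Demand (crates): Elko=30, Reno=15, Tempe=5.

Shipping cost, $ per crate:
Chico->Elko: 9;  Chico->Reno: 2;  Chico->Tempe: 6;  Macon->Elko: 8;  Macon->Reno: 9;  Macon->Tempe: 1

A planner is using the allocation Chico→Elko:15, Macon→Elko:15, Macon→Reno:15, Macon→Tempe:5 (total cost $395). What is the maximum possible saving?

120

Current plan cost = 15·9 + 15·8 + 15·9 + 5·1 = $395.
Optimal plan:
  Chico->Reno: 15 × $2 = $30
  Macon->Elko: 30 × $8 = $240
  Macon->Tempe: 5 × $1 = $5
Optimal cost = $275.
Saving = 395 − 275 = $120.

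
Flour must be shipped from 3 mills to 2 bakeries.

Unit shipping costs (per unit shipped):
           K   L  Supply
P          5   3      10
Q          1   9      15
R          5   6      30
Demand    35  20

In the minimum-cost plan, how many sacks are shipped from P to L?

10

The minimum-cost plan:
  P->L: 10 × 3 = 30
  Q->K: 15 × 1 = 15
  R->K: 20 × 5 = 100
  R->L: 10 × 6 = 60
Total cost = 205.
So P→L carries 10 sacks.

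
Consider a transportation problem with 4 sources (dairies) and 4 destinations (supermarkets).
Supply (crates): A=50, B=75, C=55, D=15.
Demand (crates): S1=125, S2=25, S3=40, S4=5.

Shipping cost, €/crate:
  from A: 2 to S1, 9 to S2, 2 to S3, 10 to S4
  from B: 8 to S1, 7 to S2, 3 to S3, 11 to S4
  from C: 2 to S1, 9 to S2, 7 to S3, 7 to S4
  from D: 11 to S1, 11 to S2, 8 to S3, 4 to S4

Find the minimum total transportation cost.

715

An optimal shipping plan:
  A->S1: 50 × €2 = €100
  B->S1: 10 × €8 = €80
  B->S2: 25 × €7 = €175
  B->S3: 40 × €3 = €120
  C->S1: 55 × €2 = €110
  D->S1: 10 × €11 = €110
  D->S4: 5 × €4 = €20
Total = 100 + 80 + 175 + 120 + 110 + 110 + 20 = €715.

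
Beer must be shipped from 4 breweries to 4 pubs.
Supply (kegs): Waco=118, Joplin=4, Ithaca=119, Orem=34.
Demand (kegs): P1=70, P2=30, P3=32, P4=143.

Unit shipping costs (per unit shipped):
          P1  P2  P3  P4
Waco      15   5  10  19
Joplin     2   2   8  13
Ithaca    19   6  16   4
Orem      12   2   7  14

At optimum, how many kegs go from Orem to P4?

Solving gives:
  Waco->P1: 66 kegs
  Waco->P2: 30 kegs
  Waco->P3: 22 kegs
  Joplin->P1: 4 kegs
  Ithaca->P4: 119 kegs
  Orem->P3: 10 kegs
  Orem->P4: 24 kegs
Total cost = 2250.
So Orem→P4 carries 24 kegs.

24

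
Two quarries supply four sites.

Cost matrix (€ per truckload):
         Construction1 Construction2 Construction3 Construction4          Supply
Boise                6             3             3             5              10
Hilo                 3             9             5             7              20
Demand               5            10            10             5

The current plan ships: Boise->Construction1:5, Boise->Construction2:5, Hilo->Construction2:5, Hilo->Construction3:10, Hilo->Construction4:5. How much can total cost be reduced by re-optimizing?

Current plan cost = 5·6 + 5·3 + 5·9 + 10·5 + 5·7 = €175.
Optimal plan:
  Boise->Construction2: 10 × €3 = €30
  Hilo->Construction1: 5 × €3 = €15
  Hilo->Construction3: 10 × €5 = €50
  Hilo->Construction4: 5 × €7 = €35
Optimal cost = €130.
Saving = 175 − 130 = €45.

45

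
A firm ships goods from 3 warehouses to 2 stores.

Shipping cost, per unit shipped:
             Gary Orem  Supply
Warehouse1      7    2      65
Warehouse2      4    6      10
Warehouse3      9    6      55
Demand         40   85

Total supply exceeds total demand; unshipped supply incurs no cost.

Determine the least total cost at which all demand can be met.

560

One minimum-cost allocation:
  Warehouse1 to Orem: 65 × 2 = 130
  Warehouse2 to Gary: 10 × 4 = 40
  Warehouse3 to Gary: 30 × 9 = 270
  Warehouse3 to Orem: 20 × 6 = 120
Total = 130 + 40 + 270 + 120 = 560.
(Supply check: Warehouse1 ships 65; Warehouse2 ships 10; Warehouse3 ships 50.)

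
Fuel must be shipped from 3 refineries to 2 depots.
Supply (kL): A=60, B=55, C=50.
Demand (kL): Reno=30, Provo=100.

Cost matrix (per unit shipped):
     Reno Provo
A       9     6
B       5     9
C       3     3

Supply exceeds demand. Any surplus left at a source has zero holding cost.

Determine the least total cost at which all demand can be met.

600

Optimal allocation:
  A->Provo: 50 × 6 = 300
  B->Reno: 30 × 5 = 150
  C->Provo: 50 × 3 = 150
Total = 300 + 150 + 150 = 600.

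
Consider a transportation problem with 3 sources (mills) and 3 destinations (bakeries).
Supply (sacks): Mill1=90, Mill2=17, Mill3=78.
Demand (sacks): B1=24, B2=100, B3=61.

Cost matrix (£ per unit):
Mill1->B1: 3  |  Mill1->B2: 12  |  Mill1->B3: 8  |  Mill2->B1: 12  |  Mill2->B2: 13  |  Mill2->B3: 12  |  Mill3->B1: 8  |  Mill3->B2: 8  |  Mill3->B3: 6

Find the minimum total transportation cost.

1465

A cheapest plan:
  Mill1→B1: 24 × £3 = £72
  Mill1→B2: 5 × £12 = £60
  Mill1→B3: 61 × £8 = £488
  Mill2→B2: 17 × £13 = £221
  Mill3→B2: 78 × £8 = £624
Total = 72 + 60 + 488 + 221 + 624 = £1465.
(Supply check: Mill1 ships 90; Mill2 ships 17; Mill3 ships 78.)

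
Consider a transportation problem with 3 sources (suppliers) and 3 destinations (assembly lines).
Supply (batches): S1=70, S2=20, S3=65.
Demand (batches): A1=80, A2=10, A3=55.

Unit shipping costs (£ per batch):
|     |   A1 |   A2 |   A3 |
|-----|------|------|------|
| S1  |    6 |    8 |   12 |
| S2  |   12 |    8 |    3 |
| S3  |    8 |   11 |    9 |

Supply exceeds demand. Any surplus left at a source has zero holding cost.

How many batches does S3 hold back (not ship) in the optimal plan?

An optimal plan:
  S1->A1: 60 × £6 = £360
  S1->A2: 10 × £8 = £80
  S2->A3: 20 × £3 = £60
  S3->A1: 20 × £8 = £160
  S3->A3: 35 × £9 = £315
Total cost = £975.
S3 ships 55 of its 65, leaving 10.

10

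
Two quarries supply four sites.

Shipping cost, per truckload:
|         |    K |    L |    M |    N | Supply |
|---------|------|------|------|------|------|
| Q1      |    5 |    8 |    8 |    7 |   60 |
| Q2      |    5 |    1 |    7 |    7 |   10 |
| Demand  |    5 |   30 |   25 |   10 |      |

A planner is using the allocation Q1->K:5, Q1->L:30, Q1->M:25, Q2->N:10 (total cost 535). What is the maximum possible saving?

Current plan cost = 5·5 + 30·8 + 25·8 + 10·7 = 535.
Optimal plan:
  Q1–K: 5 × 5 = 25
  Q1–L: 20 × 8 = 160
  Q1–M: 25 × 8 = 200
  Q1–N: 10 × 7 = 70
  Q2–L: 10 × 1 = 10
Optimal cost = 465.
Saving = 535 − 465 = 70.

70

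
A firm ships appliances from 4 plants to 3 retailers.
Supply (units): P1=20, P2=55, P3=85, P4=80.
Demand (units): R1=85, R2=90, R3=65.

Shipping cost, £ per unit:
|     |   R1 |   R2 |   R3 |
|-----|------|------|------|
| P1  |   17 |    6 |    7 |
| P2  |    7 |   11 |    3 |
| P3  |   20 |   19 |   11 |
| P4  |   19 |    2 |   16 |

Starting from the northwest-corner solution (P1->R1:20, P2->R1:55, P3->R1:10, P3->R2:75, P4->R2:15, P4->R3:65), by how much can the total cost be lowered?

Current plan cost = 20·17 + 55·7 + 10·20 + 75·19 + 15·2 + 65·16 = £3420.
Optimal plan:
  P1 to R2: 10 units
  P1 to R3: 10 units
  P2 to R1: 55 units
  P3 to R1: 30 units
  P3 to R3: 55 units
  P4 to R2: 80 units
Optimal cost = £1880.
Saving = 3420 − 1880 = £1540.

1540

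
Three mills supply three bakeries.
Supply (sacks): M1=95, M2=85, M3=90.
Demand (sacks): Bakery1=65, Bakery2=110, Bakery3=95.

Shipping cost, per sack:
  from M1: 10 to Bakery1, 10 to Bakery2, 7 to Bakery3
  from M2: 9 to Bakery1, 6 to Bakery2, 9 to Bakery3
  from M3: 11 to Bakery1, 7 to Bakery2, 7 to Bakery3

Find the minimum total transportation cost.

A cheapest plan:
  M1->Bakery3: 95 sacks
  M2->Bakery1: 65 sacks
  M2->Bakery2: 20 sacks
  M3->Bakery2: 90 sacks
Total cost = 2000.

2000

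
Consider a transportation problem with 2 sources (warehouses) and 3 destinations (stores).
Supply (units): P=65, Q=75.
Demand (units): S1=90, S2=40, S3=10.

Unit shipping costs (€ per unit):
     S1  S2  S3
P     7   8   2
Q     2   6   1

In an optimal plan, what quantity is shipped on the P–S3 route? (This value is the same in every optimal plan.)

10

The minimum-cost plan:
  P->S1: 15 × €7 = €105
  P->S2: 40 × €8 = €320
  P->S3: 10 × €2 = €20
  Q->S1: 75 × €2 = €150
Total cost = €595.
So P→S3 carries 10 units.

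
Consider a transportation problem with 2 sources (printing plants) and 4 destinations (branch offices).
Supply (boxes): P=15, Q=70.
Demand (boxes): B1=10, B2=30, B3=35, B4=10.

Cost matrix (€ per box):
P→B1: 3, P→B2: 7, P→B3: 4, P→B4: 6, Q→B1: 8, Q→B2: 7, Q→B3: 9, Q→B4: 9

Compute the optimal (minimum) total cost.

620

One minimum-cost allocation:
  P→B3: 15 × €4 = €60
  Q→B1: 10 × €8 = €80
  Q→B2: 30 × €7 = €210
  Q→B3: 20 × €9 = €180
  Q→B4: 10 × €9 = €90
Total = 60 + 80 + 210 + 180 + 90 = €620.
(Supply check: P ships 15; Q ships 70.)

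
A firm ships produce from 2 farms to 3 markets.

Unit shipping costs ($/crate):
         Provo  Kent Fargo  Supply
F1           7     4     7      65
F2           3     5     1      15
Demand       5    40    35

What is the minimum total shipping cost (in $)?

350

A cheapest plan:
  F1–Provo: 5 × $7 = $35
  F1–Kent: 40 × $4 = $160
  F1–Fargo: 20 × $7 = $140
  F2–Fargo: 15 × $1 = $15
Total = 35 + 160 + 140 + 15 = $350.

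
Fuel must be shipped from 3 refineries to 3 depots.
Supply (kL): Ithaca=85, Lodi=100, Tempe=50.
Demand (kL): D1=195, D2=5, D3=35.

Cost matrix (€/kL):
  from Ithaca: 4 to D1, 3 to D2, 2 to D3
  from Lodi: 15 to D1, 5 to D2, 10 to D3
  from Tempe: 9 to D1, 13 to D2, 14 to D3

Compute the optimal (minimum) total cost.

Optimal allocation:
  Ithaca–D1: 85 × €4 = €340
  Lodi–D1: 60 × €15 = €900
  Lodi–D2: 5 × €5 = €25
  Lodi–D3: 35 × €10 = €350
  Tempe–D1: 50 × €9 = €450
Total = 340 + 900 + 25 + 350 + 450 = €2065.
(Supply check: Ithaca ships 85; Lodi ships 100; Tempe ships 50.)

2065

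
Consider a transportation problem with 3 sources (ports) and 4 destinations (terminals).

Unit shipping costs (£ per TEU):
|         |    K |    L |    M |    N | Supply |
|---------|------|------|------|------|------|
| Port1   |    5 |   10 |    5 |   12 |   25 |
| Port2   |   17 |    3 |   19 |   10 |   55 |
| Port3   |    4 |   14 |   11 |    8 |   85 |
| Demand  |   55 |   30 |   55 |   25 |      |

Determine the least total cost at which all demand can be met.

A cheapest plan:
  Port1–M: 25 TEU
  Port2–L: 30 TEU
  Port2–N: 25 TEU
  Port3–K: 55 TEU
  Port3–M: 30 TEU
Total cost = £1015.

1015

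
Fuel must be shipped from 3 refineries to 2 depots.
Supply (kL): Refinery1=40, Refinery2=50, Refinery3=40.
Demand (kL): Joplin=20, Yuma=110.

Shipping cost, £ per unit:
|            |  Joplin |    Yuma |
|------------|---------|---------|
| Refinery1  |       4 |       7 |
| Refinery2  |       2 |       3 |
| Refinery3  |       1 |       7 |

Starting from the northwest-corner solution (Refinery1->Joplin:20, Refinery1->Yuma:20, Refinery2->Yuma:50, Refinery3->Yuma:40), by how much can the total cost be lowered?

60

Current plan cost = 20·4 + 20·7 + 50·3 + 40·7 = £650.
Optimal plan:
  Refinery1 to Yuma: 40 × £7 = £280
  Refinery2 to Yuma: 50 × £3 = £150
  Refinery3 to Joplin: 20 × £1 = £20
  Refinery3 to Yuma: 20 × £7 = £140
Optimal cost = £590.
Saving = 650 − 590 = £60.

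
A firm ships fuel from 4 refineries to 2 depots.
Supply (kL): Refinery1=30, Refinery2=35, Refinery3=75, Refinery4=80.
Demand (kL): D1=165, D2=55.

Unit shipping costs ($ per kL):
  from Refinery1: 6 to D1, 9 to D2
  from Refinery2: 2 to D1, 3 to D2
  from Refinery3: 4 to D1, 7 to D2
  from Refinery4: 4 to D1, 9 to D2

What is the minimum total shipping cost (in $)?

Optimal allocation:
  Refinery1 to D1: 30 × $6 = $180
  Refinery2 to D2: 35 × $3 = $105
  Refinery3 to D1: 55 × $4 = $220
  Refinery3 to D2: 20 × $7 = $140
  Refinery4 to D1: 80 × $4 = $320
Total = 180 + 105 + 220 + 140 + 320 = $965.
(Supply check: Refinery1 ships 30; Refinery2 ships 35; Refinery3 ships 75; Refinery4 ships 80.)

965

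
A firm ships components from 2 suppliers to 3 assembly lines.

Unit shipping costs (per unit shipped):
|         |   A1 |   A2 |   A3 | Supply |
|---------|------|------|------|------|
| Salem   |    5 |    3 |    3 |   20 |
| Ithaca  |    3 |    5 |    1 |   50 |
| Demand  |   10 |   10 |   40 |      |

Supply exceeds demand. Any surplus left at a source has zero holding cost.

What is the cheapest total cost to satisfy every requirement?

100

A cheapest plan:
  Salem→A2: 10 batches
  Ithaca→A1: 10 batches
  Ithaca→A3: 40 batches
Total cost = 100.
(Supply check: Salem ships 10; Ithaca ships 50.)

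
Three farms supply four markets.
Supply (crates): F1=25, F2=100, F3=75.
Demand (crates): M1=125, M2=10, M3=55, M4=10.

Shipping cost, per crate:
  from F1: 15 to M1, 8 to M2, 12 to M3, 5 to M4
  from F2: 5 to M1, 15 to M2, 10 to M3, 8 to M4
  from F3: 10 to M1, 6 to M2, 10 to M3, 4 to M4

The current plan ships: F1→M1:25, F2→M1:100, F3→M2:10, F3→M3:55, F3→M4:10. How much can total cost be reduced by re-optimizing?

85

Current plan cost = 25·15 + 100·5 + 10·6 + 55·10 + 10·4 = 1525.
Optimal plan:
  F1–M2: 10 × 8 = 80
  F1–M3: 5 × 12 = 60
  F1–M4: 10 × 5 = 50
  F2–M1: 100 × 5 = 500
  F3–M1: 25 × 10 = 250
  F3–M3: 50 × 10 = 500
Optimal cost = 1440.
Saving = 1525 − 1440 = 85.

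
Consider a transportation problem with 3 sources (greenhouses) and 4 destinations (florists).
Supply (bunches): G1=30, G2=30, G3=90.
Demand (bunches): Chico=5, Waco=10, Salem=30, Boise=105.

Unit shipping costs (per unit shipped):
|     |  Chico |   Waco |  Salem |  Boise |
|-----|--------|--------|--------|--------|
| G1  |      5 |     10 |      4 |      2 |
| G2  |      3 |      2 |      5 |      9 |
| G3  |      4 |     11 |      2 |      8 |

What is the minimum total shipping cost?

770

Optimal allocation:
  G1 to Boise: 30 × 2 = 60
  G2 to Chico: 5 × 3 = 15
  G2 to Waco: 10 × 2 = 20
  G2 to Boise: 15 × 9 = 135
  G3 to Salem: 30 × 2 = 60
  G3 to Boise: 60 × 8 = 480
Total = 60 + 15 + 20 + 135 + 60 + 480 = 770.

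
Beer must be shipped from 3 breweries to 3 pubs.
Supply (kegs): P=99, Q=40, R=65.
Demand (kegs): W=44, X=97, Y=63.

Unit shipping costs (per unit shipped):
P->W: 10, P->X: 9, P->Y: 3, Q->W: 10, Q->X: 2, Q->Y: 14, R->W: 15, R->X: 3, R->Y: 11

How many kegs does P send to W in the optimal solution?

36

Solving gives:
  P to W: 36 × 10 = 360
  P to Y: 63 × 3 = 189
  Q to W: 8 × 10 = 80
  Q to X: 32 × 2 = 64
  R to X: 65 × 3 = 195
Total cost = 888.
So P→W carries 36 kegs.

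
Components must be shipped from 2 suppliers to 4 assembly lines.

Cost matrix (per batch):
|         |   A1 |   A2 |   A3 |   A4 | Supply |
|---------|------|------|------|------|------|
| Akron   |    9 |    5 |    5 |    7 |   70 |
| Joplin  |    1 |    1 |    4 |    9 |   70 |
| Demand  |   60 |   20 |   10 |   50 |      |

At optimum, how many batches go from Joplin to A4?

0

Solving gives:
  Akron→A2: 10 × 5 = 50
  Akron→A3: 10 × 5 = 50
  Akron→A4: 50 × 7 = 350
  Joplin→A1: 60 × 1 = 60
  Joplin→A2: 10 × 1 = 10
Total cost = 520.
The route Joplin→A4 is not used.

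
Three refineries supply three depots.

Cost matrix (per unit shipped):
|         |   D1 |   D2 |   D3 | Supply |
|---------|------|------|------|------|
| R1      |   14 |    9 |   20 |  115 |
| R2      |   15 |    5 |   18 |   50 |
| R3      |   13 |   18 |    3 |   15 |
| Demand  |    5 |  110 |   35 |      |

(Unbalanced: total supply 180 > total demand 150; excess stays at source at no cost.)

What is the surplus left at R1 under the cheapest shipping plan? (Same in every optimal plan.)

30

An optimal plan:
  R1 to D1: 5 × 14 = 70
  R1 to D2: 60 × 9 = 540
  R1 to D3: 20 × 20 = 400
  R2 to D2: 50 × 5 = 250
  R3 to D3: 15 × 3 = 45
Total cost = 1305.
R1 ships 85 of its 115, leaving 30.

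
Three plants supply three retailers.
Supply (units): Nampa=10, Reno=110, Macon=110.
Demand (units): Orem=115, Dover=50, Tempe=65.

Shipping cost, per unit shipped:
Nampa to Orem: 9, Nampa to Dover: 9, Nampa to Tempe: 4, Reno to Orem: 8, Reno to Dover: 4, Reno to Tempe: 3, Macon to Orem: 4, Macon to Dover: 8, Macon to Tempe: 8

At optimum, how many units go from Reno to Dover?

Solving gives:
  Nampa->Tempe: 10 × 4 = 40
  Reno->Orem: 5 × 8 = 40
  Reno->Dover: 50 × 4 = 200
  Reno->Tempe: 55 × 3 = 165
  Macon->Orem: 110 × 4 = 440
Total cost = 885.
So Reno→Dover carries 50 units.

50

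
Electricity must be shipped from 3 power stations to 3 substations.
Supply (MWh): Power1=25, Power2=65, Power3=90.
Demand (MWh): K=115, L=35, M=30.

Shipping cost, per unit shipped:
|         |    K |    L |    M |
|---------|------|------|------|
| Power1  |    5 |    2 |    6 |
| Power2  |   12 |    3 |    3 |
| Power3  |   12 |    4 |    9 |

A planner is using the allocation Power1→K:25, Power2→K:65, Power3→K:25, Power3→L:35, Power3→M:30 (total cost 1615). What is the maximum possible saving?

215

Current plan cost = 25·5 + 65·12 + 25·12 + 35·4 + 30·9 = 1615.
Optimal plan:
  Power1→K: 25 × 5 = 125
  Power2→L: 35 × 3 = 105
  Power2→M: 30 × 3 = 90
  Power3→K: 90 × 12 = 1080
Optimal cost = 1400.
Saving = 1615 − 1400 = 215.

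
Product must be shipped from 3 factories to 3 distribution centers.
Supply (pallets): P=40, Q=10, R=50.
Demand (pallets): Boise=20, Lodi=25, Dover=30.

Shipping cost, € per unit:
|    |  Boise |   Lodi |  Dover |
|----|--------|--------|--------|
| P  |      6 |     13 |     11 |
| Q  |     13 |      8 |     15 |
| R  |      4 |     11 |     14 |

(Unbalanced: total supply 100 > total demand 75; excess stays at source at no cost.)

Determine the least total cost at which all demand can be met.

655

A cheapest plan:
  P→Dover: 30 × €11 = €330
  Q→Lodi: 10 × €8 = €80
  R→Boise: 20 × €4 = €80
  R→Lodi: 15 × €11 = €165
Total = 330 + 80 + 80 + 165 = €655.
(Supply check: P ships 30; Q ships 10; R ships 35.)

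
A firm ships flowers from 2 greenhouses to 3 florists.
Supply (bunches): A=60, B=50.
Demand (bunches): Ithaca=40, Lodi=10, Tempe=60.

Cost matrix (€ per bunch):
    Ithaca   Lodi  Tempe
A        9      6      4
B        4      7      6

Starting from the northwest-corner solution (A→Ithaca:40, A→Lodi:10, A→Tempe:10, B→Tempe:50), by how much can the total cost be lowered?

Current plan cost = 40·9 + 10·6 + 10·4 + 50·6 = €760.
Optimal plan:
  A to Tempe: 60 × €4 = €240
  B to Ithaca: 40 × €4 = €160
  B to Lodi: 10 × €7 = €70
Optimal cost = €470.
Saving = 760 − 470 = €290.

290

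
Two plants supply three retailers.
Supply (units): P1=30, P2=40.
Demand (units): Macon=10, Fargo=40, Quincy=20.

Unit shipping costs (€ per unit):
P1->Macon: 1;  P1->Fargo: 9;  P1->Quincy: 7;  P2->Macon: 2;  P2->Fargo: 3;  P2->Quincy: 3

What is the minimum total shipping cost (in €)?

Optimal allocation:
  P1→Macon: 10 × €1 = €10
  P1→Quincy: 20 × €7 = €140
  P2→Fargo: 40 × €3 = €120
Total = 10 + 140 + 120 = €270.

270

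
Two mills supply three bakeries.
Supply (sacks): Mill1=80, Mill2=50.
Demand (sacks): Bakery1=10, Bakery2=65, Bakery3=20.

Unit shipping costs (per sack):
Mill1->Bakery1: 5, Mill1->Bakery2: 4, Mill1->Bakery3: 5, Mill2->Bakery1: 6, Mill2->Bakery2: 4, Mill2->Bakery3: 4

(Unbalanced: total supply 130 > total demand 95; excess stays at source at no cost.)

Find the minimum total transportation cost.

One minimum-cost allocation:
  Mill1 to Bakery1: 10 sacks
  Mill1 to Bakery2: 35 sacks
  Mill2 to Bakery2: 30 sacks
  Mill2 to Bakery3: 20 sacks
Total cost = 390.
(Supply check: Mill1 ships 45; Mill2 ships 50.)

390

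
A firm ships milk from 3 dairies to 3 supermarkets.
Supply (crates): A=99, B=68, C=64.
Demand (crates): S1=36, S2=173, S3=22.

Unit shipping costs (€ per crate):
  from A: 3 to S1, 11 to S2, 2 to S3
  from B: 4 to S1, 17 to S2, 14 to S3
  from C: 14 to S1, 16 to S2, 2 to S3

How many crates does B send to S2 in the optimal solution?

Solving gives:
  A→S2: 99 × €11 = €1089
  B→S1: 36 × €4 = €144
  B→S2: 32 × €17 = €544
  C→S2: 42 × €16 = €672
  C→S3: 22 × €2 = €44
Total cost = €2493.
So B→S2 carries 32 crates.

32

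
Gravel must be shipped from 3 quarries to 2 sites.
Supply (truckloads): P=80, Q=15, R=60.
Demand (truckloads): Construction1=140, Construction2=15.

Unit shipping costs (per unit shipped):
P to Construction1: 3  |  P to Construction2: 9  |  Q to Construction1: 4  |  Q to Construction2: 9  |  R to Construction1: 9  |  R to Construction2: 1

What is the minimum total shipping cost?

Optimal allocation:
  P to Construction1: 80 truckloads
  Q to Construction1: 15 truckloads
  R to Construction1: 45 truckloads
  R to Construction2: 15 truckloads
Total cost = 720.

720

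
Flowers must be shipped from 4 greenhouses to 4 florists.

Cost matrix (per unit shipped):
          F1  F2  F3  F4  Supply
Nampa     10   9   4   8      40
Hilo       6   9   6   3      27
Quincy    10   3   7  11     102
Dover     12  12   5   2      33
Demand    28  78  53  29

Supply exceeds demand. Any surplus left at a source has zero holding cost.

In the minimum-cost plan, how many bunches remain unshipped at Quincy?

14

An optimal plan:
  Nampa->F3: 40 bunches
  Hilo->F1: 27 bunches
  Quincy->F1: 1 bunches
  Quincy->F2: 78 bunches
  Quincy->F3: 9 bunches
  Dover->F3: 4 bunches
  Dover->F4: 29 bunches
Total cost = 707.
Quincy ships 88 of its 102, leaving 14.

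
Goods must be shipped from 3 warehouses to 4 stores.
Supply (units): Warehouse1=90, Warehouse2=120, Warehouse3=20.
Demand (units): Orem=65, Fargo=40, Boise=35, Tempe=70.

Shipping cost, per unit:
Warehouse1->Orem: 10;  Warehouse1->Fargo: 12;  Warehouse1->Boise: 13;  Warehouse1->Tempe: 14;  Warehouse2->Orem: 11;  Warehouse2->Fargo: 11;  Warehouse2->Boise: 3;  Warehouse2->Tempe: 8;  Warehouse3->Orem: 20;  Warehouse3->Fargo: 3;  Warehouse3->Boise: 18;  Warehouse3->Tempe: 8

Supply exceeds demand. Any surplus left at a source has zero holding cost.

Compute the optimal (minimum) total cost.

One minimum-cost allocation:
  Warehouse1 to Orem: 65 × 10 = 650
  Warehouse1 to Fargo: 5 × 12 = 60
  Warehouse2 to Fargo: 15 × 11 = 165
  Warehouse2 to Boise: 35 × 3 = 105
  Warehouse2 to Tempe: 70 × 8 = 560
  Warehouse3 to Fargo: 20 × 3 = 60
Total = 650 + 60 + 165 + 105 + 560 + 60 = 1600.

1600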